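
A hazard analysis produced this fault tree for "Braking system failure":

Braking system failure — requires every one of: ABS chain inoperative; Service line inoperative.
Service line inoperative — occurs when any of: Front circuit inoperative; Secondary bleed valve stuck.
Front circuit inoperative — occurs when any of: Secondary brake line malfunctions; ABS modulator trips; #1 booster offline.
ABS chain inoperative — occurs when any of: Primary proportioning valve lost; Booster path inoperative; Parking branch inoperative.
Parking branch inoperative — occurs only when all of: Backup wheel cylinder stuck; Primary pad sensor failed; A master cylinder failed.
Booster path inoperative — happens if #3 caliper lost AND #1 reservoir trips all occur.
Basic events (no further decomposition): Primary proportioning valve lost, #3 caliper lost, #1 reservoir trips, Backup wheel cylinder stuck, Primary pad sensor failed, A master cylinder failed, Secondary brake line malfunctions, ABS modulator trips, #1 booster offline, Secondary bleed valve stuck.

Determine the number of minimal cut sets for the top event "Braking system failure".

12

Booster path inoperative [AND]: one cut set from each child combined → 1 × 1 = 1 cut set(s).
Parking branch inoperative [AND]: one cut set from each child combined → 1 × 1 × 1 = 1 cut set(s).
ABS chain inoperative [OR]: union of children's cut sets → 3 cut set(s).
Front circuit inoperative [OR]: union of children's cut sets → 3 cut set(s).
Service line inoperative [OR]: union of children's cut sets → 4 cut set(s).
Braking system failure [AND]: one cut set from each child combined → 3 × 4 = 12 cut set(s).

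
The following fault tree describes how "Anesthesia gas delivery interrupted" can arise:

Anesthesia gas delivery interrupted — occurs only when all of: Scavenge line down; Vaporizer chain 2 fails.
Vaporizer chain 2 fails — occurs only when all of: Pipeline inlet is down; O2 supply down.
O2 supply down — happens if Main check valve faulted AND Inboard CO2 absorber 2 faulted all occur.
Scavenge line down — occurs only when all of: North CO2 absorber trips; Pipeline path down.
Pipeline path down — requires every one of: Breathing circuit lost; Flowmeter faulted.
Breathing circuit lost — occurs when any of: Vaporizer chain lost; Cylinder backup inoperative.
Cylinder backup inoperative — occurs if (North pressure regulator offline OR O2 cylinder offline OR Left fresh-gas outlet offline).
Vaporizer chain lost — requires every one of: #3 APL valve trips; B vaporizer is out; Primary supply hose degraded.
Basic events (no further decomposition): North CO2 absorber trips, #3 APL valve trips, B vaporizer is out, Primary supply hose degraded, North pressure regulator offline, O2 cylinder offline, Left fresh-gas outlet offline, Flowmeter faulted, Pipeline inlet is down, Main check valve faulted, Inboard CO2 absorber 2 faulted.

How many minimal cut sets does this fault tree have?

4

Vaporizer chain lost [AND]: one cut set from each child combined → 1 × 1 × 1 = 1 cut set(s).
Cylinder backup inoperative [OR]: union of children's cut sets → 3 cut set(s).
Breathing circuit lost [OR]: union of children's cut sets → 4 cut set(s).
Pipeline path down [AND]: one cut set from each child combined → 4 × 1 = 4 cut set(s).
Scavenge line down [AND]: one cut set from each child combined → 1 × 4 = 4 cut set(s).
O2 supply down [AND]: one cut set from each child combined → 1 × 1 = 1 cut set(s).
Vaporizer chain 2 fails [AND]: one cut set from each child combined → 1 × 1 = 1 cut set(s).
Anesthesia gas delivery interrupted [AND]: one cut set from each child combined → 4 × 1 = 4 cut set(s).
Minimal cut sets: {#3 APL valve trips, B vaporizer is out, Flowmeter faulted, Inboard CO2 absorber 2 faulted, Main check valve faulted, North CO2 absorber trips, Pipeline inlet is down, Primary supply hose degraded}; {Flowmeter faulted, Inboard CO2 absorber 2 faulted, Main check valve faulted, North CO2 absorber trips, North pressure regulator offline, Pipeline inlet is down}; {Flowmeter faulted, Inboard CO2 absorber 2 faulted, Main check valve faulted, North CO2 absorber trips, O2 cylinder offline, Pipeline inlet is down}; {Flowmeter faulted, Inboard CO2 absorber 2 faulted, Left fresh-gas outlet offline, Main check valve faulted, North CO2 absorber trips, Pipeline inlet is down}.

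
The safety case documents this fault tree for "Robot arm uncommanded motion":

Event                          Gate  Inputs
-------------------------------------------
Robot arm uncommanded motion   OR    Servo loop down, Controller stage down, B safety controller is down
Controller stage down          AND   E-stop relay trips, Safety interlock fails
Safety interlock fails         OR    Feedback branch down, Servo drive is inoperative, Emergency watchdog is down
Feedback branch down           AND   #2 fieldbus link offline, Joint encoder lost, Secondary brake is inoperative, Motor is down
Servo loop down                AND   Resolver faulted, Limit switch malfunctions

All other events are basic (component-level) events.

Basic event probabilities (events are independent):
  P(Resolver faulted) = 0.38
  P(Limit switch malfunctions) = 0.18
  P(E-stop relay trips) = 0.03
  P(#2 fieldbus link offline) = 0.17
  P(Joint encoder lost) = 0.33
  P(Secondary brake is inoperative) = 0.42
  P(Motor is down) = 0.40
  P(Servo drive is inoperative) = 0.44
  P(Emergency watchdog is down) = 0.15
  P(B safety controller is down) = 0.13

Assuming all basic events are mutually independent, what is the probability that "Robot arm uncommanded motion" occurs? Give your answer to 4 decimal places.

0.2024

P(Servo loop down) [AND] = 0.38 × 0.18 = 0.068400
P(Feedback branch down) [AND] = 0.17 × 0.33 × 0.42 × 0.40 = 0.009425
P(Safety interlock fails) [OR] = 1 − (1−0.009425) × (1−0.44) × (1−0.15) = 0.528486
P(Controller stage down) [AND] = 0.03 × 0.528486 = 0.015855
P(Robot arm uncommanded motion) [OR] = 1 − (1−0.068400) × (1−0.015855) × (1−0.13) = 0.202358
Rounded to 4 decimal places: P(Robot arm uncommanded motion) ≈ 0.2024.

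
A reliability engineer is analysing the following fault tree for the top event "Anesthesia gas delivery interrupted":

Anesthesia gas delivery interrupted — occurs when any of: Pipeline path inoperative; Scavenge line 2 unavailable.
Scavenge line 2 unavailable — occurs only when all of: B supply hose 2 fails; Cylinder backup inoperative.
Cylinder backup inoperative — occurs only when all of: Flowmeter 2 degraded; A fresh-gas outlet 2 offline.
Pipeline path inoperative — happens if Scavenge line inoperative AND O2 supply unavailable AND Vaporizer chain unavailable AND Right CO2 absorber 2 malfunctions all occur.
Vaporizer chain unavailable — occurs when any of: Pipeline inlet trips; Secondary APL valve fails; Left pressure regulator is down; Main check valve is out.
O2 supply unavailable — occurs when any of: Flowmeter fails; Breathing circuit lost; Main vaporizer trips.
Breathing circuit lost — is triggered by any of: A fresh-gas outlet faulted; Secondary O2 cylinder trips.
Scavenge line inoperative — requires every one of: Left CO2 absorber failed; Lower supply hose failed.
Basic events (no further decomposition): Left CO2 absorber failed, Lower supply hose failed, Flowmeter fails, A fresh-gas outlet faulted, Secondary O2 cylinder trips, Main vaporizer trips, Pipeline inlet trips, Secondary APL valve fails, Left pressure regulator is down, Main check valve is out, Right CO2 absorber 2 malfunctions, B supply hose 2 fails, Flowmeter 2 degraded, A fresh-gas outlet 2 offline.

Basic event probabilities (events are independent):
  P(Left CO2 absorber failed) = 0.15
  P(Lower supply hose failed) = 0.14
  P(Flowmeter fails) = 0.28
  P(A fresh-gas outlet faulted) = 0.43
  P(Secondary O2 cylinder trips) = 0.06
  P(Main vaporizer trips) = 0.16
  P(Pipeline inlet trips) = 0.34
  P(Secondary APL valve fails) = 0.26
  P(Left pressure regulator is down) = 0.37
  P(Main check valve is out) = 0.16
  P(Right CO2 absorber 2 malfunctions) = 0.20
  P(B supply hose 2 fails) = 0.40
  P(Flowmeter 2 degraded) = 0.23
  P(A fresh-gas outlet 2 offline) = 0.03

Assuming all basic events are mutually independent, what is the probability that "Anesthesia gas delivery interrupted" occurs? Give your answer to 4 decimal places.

0.0049

P(Scavenge line inoperative) [AND] = 0.15 × 0.14 = 0.021000
P(Breathing circuit lost) [OR] = 1 − (1−0.43) × (1−0.06) = 0.464200
P(O2 supply unavailable) [OR] = 1 − (1−0.28) × (1−0.464200) × (1−0.16) = 0.675948
P(Vaporizer chain unavailable) [OR] = 1 − (1−0.34) × (1−0.26) × (1−0.37) × (1−0.16) = 0.741539
P(Pipeline path inoperative) [AND] = 0.021000 × 0.675948 × 0.741539 × 0.20 = 0.002105
P(Cylinder backup inoperative) [AND] = 0.23 × 0.03 = 0.006900
P(Scavenge line 2 unavailable) [AND] = 0.40 × 0.006900 = 0.002760
P(Anesthesia gas delivery interrupted) [OR] = 1 − (1−0.002105) × (1−0.002760) = 0.004859
Rounded to 4 decimal places: P(Anesthesia gas delivery interrupted) ≈ 0.0049.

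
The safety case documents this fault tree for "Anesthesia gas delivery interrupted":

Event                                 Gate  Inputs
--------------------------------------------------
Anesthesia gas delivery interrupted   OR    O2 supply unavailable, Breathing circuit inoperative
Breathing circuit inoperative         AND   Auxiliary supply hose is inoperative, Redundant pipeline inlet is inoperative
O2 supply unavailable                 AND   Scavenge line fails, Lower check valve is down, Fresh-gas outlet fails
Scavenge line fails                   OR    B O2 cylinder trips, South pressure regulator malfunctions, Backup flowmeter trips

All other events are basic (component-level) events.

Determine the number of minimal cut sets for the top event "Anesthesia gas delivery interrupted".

Scavenge line fails [OR]: union of children's cut sets → 3 cut set(s).
O2 supply unavailable [AND]: one cut set from each child combined → 3 × 1 × 1 = 3 cut set(s).
Breathing circuit inoperative [AND]: one cut set from each child combined → 1 × 1 = 1 cut set(s).
Anesthesia gas delivery interrupted [OR]: union of children's cut sets → 4 cut set(s).
Minimal cut sets: {B O2 cylinder trips, Fresh-gas outlet fails, Lower check valve is down}; {Fresh-gas outlet fails, Lower check valve is down, South pressure regulator malfunctions}; {Backup flowmeter trips, Fresh-gas outlet fails, Lower check valve is down}; {Auxiliary supply hose is inoperative, Redundant pipeline inlet is inoperative}.

4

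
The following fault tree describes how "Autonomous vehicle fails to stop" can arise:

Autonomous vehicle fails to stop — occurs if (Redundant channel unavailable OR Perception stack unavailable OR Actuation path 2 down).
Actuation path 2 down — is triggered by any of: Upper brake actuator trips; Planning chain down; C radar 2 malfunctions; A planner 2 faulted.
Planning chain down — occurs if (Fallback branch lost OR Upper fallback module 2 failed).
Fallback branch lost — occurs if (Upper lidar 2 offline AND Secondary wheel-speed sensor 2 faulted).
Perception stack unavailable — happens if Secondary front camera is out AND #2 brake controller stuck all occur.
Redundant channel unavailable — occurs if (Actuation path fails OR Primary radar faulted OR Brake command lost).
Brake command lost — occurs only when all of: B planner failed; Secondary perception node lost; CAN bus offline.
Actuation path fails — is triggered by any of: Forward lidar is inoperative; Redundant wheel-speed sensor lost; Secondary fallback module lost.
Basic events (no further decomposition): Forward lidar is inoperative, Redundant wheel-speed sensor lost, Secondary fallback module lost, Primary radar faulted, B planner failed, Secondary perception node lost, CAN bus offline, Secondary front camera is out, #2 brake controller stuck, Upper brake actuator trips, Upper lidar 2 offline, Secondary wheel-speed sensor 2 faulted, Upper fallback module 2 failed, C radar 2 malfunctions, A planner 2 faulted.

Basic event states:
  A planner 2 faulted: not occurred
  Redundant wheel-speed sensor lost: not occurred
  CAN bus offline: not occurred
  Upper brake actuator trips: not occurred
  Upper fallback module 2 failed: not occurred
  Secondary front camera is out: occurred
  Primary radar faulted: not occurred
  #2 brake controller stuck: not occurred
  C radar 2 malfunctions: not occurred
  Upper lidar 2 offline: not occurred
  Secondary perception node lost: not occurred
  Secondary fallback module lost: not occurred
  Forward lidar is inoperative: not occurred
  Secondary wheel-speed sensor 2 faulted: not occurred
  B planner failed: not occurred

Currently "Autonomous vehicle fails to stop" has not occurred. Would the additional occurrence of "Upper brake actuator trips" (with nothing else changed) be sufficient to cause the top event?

Counterfactual: set "Upper brake actuator trips" to occurred.
Actuation path fails [OR]: Forward lidar is inoperative=not, Redundant wheel-speed sensor lost=not, Secondary fallback module lost=not → no input occurs → does not occur.
Brake command lost [AND]: B planner failed=not, Secondary perception node lost=not, CAN bus offline=not → not all inputs occur → does not occur.
Redundant channel unavailable [OR]: Actuation path fails=not, Primary radar faulted=not, Brake command lost=not → no input occurs → does not occur.
Perception stack unavailable [AND]: Secondary front camera is out=occurs, #2 brake controller stuck=not → not all inputs occur → does not occur.
Fallback branch lost [AND]: Upper lidar 2 offline=not, Secondary wheel-speed sensor 2 faulted=not → not all inputs occur → does not occur.
Planning chain down [OR]: Fallback branch lost=not, Upper fallback module 2 failed=not → no input occurs → does not occur.
Actuation path 2 down [OR]: Upper brake actuator trips=occurs, Planning chain down=not, C radar 2 malfunctions=not, A planner 2 faulted=not → at least one input occurs → occurs.
Autonomous vehicle fails to stop [OR]: Redundant channel unavailable=not, Perception stack unavailable=not, Actuation path 2 down=occurs → at least one input occurs → occurs.

Yes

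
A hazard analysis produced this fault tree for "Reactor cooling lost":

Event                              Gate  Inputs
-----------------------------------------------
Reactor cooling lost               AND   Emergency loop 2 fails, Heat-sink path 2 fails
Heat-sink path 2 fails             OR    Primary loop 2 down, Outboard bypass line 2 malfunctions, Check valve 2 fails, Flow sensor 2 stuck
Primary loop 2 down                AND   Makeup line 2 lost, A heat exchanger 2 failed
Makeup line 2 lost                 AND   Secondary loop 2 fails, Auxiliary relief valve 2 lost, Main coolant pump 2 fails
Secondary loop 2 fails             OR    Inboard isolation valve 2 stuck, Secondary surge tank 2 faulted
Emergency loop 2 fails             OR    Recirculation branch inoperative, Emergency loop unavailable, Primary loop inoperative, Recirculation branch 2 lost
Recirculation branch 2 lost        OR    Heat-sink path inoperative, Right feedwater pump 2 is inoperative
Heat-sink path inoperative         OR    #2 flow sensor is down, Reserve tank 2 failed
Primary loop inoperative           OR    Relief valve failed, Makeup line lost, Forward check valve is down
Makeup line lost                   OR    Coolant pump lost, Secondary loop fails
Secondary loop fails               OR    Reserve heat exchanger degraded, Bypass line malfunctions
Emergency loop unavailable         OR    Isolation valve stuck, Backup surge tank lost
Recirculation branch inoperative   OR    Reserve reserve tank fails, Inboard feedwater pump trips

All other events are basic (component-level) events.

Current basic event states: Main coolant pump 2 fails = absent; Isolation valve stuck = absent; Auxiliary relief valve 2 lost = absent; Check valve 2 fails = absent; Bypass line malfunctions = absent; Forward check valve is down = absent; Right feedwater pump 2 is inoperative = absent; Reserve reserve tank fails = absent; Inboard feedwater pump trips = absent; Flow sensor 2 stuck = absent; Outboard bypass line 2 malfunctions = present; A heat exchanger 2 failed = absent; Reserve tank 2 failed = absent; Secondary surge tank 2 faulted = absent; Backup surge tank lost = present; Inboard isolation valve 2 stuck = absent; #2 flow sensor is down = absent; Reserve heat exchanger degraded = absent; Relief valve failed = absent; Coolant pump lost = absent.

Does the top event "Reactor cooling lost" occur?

Recirculation branch inoperative [OR]: Reserve reserve tank fails=not, Inboard feedwater pump trips=not → no input occurs → does not occur.
Emergency loop unavailable [OR]: Isolation valve stuck=not, Backup surge tank lost=occurs → at least one input occurs → occurs.
Secondary loop fails [OR]: Reserve heat exchanger degraded=not, Bypass line malfunctions=not → no input occurs → does not occur.
Makeup line lost [OR]: Coolant pump lost=not, Secondary loop fails=not → no input occurs → does not occur.
Primary loop inoperative [OR]: Relief valve failed=not, Makeup line lost=not, Forward check valve is down=not → no input occurs → does not occur.
Heat-sink path inoperative [OR]: #2 flow sensor is down=not, Reserve tank 2 failed=not → no input occurs → does not occur.
Recirculation branch 2 lost [OR]: Heat-sink path inoperative=not, Right feedwater pump 2 is inoperative=not → no input occurs → does not occur.
Emergency loop 2 fails [OR]: Recirculation branch inoperative=not, Emergency loop unavailable=occurs, Primary loop inoperative=not, Recirculation branch 2 lost=not → at least one input occurs → occurs.
Secondary loop 2 fails [OR]: Inboard isolation valve 2 stuck=not, Secondary surge tank 2 faulted=not → no input occurs → does not occur.
Makeup line 2 lost [AND]: Secondary loop 2 fails=not, Auxiliary relief valve 2 lost=not, Main coolant pump 2 fails=not → not all inputs occur → does not occur.
Primary loop 2 down [AND]: Makeup line 2 lost=not, A heat exchanger 2 failed=not → not all inputs occur → does not occur.
Heat-sink path 2 fails [OR]: Primary loop 2 down=not, Outboard bypass line 2 malfunctions=occurs, Check valve 2 fails=not, Flow sensor 2 stuck=not → at least one input occurs → occurs.
Reactor cooling lost [AND]: Emergency loop 2 fails=occurs, Heat-sink path 2 fails=occurs → all inputs occur → occurs.

Yes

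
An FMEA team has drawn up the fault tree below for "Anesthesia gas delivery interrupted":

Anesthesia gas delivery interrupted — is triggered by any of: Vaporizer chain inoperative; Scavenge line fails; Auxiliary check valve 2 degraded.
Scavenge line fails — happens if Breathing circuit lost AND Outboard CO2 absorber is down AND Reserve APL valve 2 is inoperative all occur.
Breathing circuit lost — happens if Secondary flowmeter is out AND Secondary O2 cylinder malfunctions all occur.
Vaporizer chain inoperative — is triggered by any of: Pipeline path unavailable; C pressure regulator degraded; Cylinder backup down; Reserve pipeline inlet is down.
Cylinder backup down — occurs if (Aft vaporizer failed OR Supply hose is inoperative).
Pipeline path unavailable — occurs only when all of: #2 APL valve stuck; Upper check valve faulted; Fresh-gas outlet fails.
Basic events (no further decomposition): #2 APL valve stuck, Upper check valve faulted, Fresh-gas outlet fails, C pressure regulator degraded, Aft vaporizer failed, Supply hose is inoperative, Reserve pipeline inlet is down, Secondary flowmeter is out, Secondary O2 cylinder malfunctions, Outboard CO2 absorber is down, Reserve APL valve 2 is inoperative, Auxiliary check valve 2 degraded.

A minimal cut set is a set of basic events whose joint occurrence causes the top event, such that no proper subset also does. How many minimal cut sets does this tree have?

Pipeline path unavailable [AND]: one cut set from each child combined → 1 × 1 × 1 = 1 cut set(s).
Cylinder backup down [OR]: union of children's cut sets → 2 cut set(s).
Vaporizer chain inoperative [OR]: union of children's cut sets → 5 cut set(s).
Breathing circuit lost [AND]: one cut set from each child combined → 1 × 1 = 1 cut set(s).
Scavenge line fails [AND]: one cut set from each child combined → 1 × 1 × 1 = 1 cut set(s).
Anesthesia gas delivery interrupted [OR]: union of children's cut sets → 7 cut set(s).
Minimal cut sets: {#2 APL valve stuck, Fresh-gas outlet fails, Upper check valve faulted}; {C pressure regulator degraded}; {Aft vaporizer failed}; {Supply hose is inoperative}; {Reserve pipeline inlet is down}; {Outboard CO2 absorber is down, Reserve APL valve 2 is inoperative, Secondary O2 cylinder malfunctions, Secondary flowmeter is out}; {Auxiliary check valve 2 degraded}.

7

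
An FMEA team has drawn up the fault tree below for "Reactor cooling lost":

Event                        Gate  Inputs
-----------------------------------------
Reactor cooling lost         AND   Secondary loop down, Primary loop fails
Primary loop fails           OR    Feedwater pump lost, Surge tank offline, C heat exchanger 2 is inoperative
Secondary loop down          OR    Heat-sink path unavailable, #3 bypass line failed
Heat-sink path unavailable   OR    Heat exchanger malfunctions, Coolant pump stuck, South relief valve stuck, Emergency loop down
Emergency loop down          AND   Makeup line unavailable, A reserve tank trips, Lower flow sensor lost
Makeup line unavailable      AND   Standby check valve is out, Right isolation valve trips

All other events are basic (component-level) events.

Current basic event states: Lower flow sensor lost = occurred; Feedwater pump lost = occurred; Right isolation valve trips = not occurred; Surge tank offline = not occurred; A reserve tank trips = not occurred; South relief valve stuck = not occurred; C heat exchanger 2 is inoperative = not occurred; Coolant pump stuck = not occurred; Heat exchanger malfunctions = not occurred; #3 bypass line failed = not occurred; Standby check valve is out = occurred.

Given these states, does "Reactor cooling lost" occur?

No

Makeup line unavailable [AND]: Standby check valve is out=occurs, Right isolation valve trips=not → not all inputs occur → does not occur.
Emergency loop down [AND]: Makeup line unavailable=not, A reserve tank trips=not, Lower flow sensor lost=occurs → not all inputs occur → does not occur.
Heat-sink path unavailable [OR]: Heat exchanger malfunctions=not, Coolant pump stuck=not, South relief valve stuck=not, Emergency loop down=not → no input occurs → does not occur.
Secondary loop down [OR]: Heat-sink path unavailable=not, #3 bypass line failed=not → no input occurs → does not occur.
Primary loop fails [OR]: Feedwater pump lost=occurs, Surge tank offline=not, C heat exchanger 2 is inoperative=not → at least one input occurs → occurs.
Reactor cooling lost [AND]: Secondary loop down=not, Primary loop fails=occurs → not all inputs occur → does not occur.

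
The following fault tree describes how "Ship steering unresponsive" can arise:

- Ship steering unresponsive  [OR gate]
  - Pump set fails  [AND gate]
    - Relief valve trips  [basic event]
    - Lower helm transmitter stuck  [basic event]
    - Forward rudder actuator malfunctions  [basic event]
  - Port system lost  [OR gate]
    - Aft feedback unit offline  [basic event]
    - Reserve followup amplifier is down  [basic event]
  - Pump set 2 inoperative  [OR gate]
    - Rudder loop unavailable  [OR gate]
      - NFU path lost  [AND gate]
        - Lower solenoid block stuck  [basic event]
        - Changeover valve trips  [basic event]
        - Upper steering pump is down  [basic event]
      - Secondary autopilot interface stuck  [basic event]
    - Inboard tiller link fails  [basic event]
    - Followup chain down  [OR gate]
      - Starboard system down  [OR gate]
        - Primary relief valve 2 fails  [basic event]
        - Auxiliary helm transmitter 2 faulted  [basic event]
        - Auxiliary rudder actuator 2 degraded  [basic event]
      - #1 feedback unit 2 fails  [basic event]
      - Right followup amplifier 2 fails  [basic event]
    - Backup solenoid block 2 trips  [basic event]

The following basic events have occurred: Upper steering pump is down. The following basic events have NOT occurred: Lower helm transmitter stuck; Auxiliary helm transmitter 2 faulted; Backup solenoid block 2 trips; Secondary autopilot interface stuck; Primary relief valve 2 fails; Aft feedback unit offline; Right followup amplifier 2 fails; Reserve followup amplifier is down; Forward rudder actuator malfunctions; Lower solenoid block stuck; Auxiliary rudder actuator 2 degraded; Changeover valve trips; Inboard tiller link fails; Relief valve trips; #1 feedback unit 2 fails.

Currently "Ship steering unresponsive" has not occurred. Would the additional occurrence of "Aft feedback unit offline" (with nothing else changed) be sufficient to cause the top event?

Yes

Counterfactual: set "Aft feedback unit offline" to occurred.
Pump set fails [AND]: Relief valve trips=not, Lower helm transmitter stuck=not, Forward rudder actuator malfunctions=not → not all inputs occur → does not occur.
Port system lost [OR]: Aft feedback unit offline=occurs, Reserve followup amplifier is down=not → at least one input occurs → occurs.
NFU path lost [AND]: Lower solenoid block stuck=not, Changeover valve trips=not, Upper steering pump is down=occurs → not all inputs occur → does not occur.
Rudder loop unavailable [OR]: NFU path lost=not, Secondary autopilot interface stuck=not → no input occurs → does not occur.
Starboard system down [OR]: Primary relief valve 2 fails=not, Auxiliary helm transmitter 2 faulted=not, Auxiliary rudder actuator 2 degraded=not → no input occurs → does not occur.
Followup chain down [OR]: Starboard system down=not, #1 feedback unit 2 fails=not, Right followup amplifier 2 fails=not → no input occurs → does not occur.
Pump set 2 inoperative [OR]: Rudder loop unavailable=not, Inboard tiller link fails=not, Followup chain down=not, Backup solenoid block 2 trips=not → no input occurs → does not occur.
Ship steering unresponsive [OR]: Pump set fails=not, Port system lost=occurs, Pump set 2 inoperative=not → at least one input occurs → occurs.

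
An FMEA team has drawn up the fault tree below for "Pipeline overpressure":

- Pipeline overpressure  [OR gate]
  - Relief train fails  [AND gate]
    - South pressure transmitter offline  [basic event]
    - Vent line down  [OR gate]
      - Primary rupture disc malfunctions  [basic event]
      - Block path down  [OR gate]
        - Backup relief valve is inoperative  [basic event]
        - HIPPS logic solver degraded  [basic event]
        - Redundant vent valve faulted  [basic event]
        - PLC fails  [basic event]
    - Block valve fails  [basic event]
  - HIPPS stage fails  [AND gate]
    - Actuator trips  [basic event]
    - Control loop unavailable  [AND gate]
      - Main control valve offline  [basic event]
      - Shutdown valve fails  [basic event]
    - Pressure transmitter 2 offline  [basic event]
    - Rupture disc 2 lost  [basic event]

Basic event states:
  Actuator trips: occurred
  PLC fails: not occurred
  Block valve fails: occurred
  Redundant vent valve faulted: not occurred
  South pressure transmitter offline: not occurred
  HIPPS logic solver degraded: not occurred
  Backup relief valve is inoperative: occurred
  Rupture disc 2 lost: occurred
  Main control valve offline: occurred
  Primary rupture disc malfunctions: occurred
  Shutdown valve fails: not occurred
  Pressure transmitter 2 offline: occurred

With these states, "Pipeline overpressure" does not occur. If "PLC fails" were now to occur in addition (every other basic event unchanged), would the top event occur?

No

Counterfactual: set "PLC fails" to occurred.
Block path down [OR]: Backup relief valve is inoperative=occurs, HIPPS logic solver degraded=not, Redundant vent valve faulted=not, PLC fails=occurs → at least one input occurs → occurs.
Vent line down [OR]: Primary rupture disc malfunctions=occurs, Block path down=occurs → at least one input occurs → occurs.
Relief train fails [AND]: South pressure transmitter offline=not, Vent line down=occurs, Block valve fails=occurs → not all inputs occur → does not occur.
Control loop unavailable [AND]: Main control valve offline=occurs, Shutdown valve fails=not → not all inputs occur → does not occur.
HIPPS stage fails [AND]: Actuator trips=occurs, Control loop unavailable=not, Pressure transmitter 2 offline=occurs, Rupture disc 2 lost=occurs → not all inputs occur → does not occur.
Pipeline overpressure [OR]: Relief train fails=not, HIPPS stage fails=not → no input occurs → does not occur.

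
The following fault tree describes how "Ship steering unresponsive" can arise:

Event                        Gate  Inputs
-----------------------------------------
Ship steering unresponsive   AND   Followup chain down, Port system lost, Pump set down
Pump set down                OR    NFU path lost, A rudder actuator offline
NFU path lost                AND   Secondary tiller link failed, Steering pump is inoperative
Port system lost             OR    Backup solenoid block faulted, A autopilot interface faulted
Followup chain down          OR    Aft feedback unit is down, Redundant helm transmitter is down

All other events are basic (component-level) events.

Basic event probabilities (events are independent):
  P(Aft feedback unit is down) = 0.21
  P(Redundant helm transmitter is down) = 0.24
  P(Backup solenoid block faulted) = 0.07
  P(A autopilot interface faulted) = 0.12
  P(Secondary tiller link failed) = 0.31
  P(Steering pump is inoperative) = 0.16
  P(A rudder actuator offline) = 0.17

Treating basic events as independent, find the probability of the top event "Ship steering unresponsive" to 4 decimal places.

P(Followup chain down) [OR] = 1 − (1−0.21) × (1−0.24) = 0.399600
P(Port system lost) [OR] = 1 − (1−0.07) × (1−0.12) = 0.181600
P(NFU path lost) [AND] = 0.31 × 0.16 = 0.049600
P(Pump set down) [OR] = 1 − (1−0.049600) × (1−0.17) = 0.211168
P(Ship steering unresponsive) [AND] = 0.399600 × 0.181600 × 0.211168 = 0.015324
Rounded to 4 decimal places: P(Ship steering unresponsive) ≈ 0.0153.

0.0153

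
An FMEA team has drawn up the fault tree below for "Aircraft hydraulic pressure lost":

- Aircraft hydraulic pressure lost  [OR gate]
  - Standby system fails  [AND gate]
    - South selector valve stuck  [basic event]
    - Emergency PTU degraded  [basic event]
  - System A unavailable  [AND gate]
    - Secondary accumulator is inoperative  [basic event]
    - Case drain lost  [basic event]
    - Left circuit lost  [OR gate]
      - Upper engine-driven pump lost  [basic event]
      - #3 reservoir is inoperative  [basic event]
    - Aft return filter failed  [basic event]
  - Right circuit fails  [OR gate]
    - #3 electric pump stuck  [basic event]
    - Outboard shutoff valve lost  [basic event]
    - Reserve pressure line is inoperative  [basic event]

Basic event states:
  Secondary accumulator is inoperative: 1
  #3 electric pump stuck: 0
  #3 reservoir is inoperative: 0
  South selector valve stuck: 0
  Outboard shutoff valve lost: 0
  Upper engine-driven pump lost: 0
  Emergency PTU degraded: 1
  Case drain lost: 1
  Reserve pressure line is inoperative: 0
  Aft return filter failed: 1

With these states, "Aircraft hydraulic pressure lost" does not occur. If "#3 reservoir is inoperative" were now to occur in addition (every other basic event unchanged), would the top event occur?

Yes

Counterfactual: set "#3 reservoir is inoperative" to occurred.
Standby system fails [AND]: South selector valve stuck=not, Emergency PTU degraded=occurs → not all inputs occur → does not occur.
Left circuit lost [OR]: Upper engine-driven pump lost=not, #3 reservoir is inoperative=occurs → at least one input occurs → occurs.
System A unavailable [AND]: Secondary accumulator is inoperative=occurs, Case drain lost=occurs, Left circuit lost=occurs, Aft return filter failed=occurs → all inputs occur → occurs.
Right circuit fails [OR]: #3 electric pump stuck=not, Outboard shutoff valve lost=not, Reserve pressure line is inoperative=not → no input occurs → does not occur.
Aircraft hydraulic pressure lost [OR]: Standby system fails=not, System A unavailable=occurs, Right circuit fails=not → at least one input occurs → occurs.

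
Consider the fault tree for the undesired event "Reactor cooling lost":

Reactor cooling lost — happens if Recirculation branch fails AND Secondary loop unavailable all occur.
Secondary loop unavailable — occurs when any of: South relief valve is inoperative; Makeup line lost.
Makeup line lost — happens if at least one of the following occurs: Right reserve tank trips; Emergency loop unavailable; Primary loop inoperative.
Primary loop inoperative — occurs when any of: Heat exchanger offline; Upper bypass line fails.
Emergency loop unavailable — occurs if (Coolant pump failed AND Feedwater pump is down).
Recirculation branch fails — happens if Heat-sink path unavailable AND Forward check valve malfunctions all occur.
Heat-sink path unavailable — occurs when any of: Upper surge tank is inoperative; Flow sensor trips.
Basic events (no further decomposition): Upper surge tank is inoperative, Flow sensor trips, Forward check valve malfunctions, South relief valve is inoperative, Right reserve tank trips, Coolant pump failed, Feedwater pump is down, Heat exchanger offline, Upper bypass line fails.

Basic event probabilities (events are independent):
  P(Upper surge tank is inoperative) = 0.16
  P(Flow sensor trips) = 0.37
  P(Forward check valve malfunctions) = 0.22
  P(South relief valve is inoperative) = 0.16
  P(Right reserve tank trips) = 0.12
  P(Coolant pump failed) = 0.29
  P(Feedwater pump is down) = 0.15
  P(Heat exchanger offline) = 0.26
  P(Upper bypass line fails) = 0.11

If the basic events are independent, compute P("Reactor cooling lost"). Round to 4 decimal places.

0.0553

P(Heat-sink path unavailable) [OR] = 1 − (1−0.16) × (1−0.37) = 0.470800
P(Recirculation branch fails) [AND] = 0.470800 × 0.22 = 0.103576
P(Emergency loop unavailable) [AND] = 0.29 × 0.15 = 0.043500
P(Primary loop inoperative) [OR] = 1 − (1−0.26) × (1−0.11) = 0.341400
P(Makeup line lost) [OR] = 1 − (1−0.12) × (1−0.043500) × (1−0.341400) = 0.445643
P(Secondary loop unavailable) [OR] = 1 − (1−0.16) × (1−0.445643) = 0.534340
P(Reactor cooling lost) [AND] = 0.103576 × 0.534340 = 0.055345
Rounded to 4 decimal places: P(Reactor cooling lost) ≈ 0.0553.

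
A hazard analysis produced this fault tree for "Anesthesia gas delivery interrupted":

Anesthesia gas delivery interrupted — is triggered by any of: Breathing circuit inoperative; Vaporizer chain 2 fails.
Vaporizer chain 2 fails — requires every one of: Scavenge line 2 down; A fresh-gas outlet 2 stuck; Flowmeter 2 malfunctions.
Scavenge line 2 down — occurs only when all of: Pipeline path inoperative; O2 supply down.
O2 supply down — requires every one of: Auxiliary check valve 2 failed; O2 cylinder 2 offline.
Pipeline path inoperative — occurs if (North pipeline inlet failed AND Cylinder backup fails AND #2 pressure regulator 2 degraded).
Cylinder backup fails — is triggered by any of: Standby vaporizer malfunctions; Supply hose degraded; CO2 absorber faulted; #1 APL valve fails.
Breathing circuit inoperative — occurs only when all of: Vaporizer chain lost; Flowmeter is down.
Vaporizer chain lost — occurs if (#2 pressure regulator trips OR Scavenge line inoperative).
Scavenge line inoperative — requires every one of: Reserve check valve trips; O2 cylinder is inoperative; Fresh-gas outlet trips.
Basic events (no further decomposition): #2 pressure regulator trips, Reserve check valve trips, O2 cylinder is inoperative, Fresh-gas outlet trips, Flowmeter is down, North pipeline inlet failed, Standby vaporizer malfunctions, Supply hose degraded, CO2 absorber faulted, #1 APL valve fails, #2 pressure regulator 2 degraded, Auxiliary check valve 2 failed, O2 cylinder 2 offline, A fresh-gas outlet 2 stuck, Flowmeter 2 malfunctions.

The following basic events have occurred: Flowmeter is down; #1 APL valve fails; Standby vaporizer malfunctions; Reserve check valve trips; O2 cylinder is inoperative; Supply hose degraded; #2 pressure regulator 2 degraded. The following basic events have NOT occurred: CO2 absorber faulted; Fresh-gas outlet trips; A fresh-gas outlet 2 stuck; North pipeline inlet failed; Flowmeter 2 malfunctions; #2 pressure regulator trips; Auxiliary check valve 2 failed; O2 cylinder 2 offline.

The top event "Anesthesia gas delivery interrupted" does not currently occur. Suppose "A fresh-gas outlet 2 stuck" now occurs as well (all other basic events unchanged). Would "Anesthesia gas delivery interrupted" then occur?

No

Counterfactual: set "A fresh-gas outlet 2 stuck" to occurred.
Scavenge line inoperative [AND]: Reserve check valve trips=occurs, O2 cylinder is inoperative=occurs, Fresh-gas outlet trips=not → not all inputs occur → does not occur.
Vaporizer chain lost [OR]: #2 pressure regulator trips=not, Scavenge line inoperative=not → no input occurs → does not occur.
Breathing circuit inoperative [AND]: Vaporizer chain lost=not, Flowmeter is down=occurs → not all inputs occur → does not occur.
Cylinder backup fails [OR]: Standby vaporizer malfunctions=occurs, Supply hose degraded=occurs, CO2 absorber faulted=not, #1 APL valve fails=occurs → at least one input occurs → occurs.
Pipeline path inoperative [AND]: North pipeline inlet failed=not, Cylinder backup fails=occurs, #2 pressure regulator 2 degraded=occurs → not all inputs occur → does not occur.
O2 supply down [AND]: Auxiliary check valve 2 failed=not, O2 cylinder 2 offline=not → not all inputs occur → does not occur.
Scavenge line 2 down [AND]: Pipeline path inoperative=not, O2 supply down=not → not all inputs occur → does not occur.
Vaporizer chain 2 fails [AND]: Scavenge line 2 down=not, A fresh-gas outlet 2 stuck=occurs, Flowmeter 2 malfunctions=not → not all inputs occur → does not occur.
Anesthesia gas delivery interrupted [OR]: Breathing circuit inoperative=not, Vaporizer chain 2 fails=not → no input occurs → does not occur.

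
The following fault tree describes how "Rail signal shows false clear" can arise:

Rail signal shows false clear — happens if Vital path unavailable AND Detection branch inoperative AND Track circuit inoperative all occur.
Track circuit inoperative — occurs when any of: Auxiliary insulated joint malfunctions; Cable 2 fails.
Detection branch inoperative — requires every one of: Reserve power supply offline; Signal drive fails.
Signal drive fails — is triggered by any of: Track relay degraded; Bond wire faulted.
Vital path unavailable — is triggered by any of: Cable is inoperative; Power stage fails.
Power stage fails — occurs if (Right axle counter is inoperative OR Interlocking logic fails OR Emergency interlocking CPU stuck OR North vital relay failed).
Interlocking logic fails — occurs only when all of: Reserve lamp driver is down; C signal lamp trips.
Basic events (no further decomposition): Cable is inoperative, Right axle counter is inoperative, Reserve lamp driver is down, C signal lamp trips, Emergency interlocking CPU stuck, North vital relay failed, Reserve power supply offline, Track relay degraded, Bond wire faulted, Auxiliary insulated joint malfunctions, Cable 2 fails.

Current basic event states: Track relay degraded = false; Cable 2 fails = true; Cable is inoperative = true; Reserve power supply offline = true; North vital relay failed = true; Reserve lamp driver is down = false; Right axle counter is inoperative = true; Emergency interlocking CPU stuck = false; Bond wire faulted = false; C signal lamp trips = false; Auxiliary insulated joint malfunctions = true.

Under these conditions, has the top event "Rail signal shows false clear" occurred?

No

Interlocking logic fails [AND]: Reserve lamp driver is down=not, C signal lamp trips=not → not all inputs occur → does not occur.
Power stage fails [OR]: Right axle counter is inoperative=occurs, Interlocking logic fails=not, Emergency interlocking CPU stuck=not, North vital relay failed=occurs → at least one input occurs → occurs.
Vital path unavailable [OR]: Cable is inoperative=occurs, Power stage fails=occurs → at least one input occurs → occurs.
Signal drive fails [OR]: Track relay degraded=not, Bond wire faulted=not → no input occurs → does not occur.
Detection branch inoperative [AND]: Reserve power supply offline=occurs, Signal drive fails=not → not all inputs occur → does not occur.
Track circuit inoperative [OR]: Auxiliary insulated joint malfunctions=occurs, Cable 2 fails=occurs → at least one input occurs → occurs.
Rail signal shows false clear [AND]: Vital path unavailable=occurs, Detection branch inoperative=not, Track circuit inoperative=occurs → not all inputs occur → does not occur.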